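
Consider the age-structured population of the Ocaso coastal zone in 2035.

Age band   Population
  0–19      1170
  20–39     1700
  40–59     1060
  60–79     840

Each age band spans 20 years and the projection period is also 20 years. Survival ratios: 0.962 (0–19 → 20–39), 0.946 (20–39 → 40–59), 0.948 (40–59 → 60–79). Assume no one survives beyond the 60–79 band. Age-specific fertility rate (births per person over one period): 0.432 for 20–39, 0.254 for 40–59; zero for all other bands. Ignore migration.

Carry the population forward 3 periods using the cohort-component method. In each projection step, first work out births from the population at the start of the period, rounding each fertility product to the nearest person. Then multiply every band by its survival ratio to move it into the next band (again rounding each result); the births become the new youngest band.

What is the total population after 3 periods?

Period 1:
Births: 1700 × 0.432 = 734  |  1060 × 0.254 = 269 ⇒ total 1003
20–39: 1170 × 0.962 = 1126
40–59: 1700 × 0.946 = 1608
60–79: 1060 × 0.948 = 1005
Population now: 0–19=1003, 20–39=1126, 40–59=1608, 60–79=1005
Period 2:
Births: 1126 × 0.432 = 486  |  1608 × 0.254 = 408 ⇒ total 894
20–39: 1003 × 0.962 = 965
40–59: 1126 × 0.946 = 1065
60–79: 1608 × 0.948 = 1524
Population now: 0–19=894, 20–39=965, 40–59=1065, 60–79=1524
Period 3:
Births: 965 × 0.432 = 417  |  1065 × 0.254 = 271 ⇒ total 688
20–39: 894 × 0.962 = 860
40–59: 965 × 0.946 = 913
60–79: 1065 × 0.948 = 1010
Population now: 0–19=688, 20–39=860, 40–59=913, 60–79=1010
Total after period 3: 688 + 860 + 913 + 1010 = 3471

3471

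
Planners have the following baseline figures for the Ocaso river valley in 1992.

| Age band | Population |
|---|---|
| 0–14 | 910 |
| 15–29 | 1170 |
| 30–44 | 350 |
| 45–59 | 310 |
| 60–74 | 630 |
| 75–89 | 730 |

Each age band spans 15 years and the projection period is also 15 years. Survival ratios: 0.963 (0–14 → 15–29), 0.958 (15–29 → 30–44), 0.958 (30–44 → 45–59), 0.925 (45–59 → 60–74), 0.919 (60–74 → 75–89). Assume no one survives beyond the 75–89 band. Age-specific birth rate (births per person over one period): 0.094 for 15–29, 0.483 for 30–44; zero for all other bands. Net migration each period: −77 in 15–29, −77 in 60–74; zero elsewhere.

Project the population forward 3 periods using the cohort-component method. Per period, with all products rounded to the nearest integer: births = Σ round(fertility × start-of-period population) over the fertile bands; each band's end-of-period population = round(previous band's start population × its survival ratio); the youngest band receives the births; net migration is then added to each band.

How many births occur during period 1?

Numbering the bands 1..6 from youngest to oldest:
[period 1]
Births: 1170 × 0.094 = 110, 350 × 0.483 = 169 → 279
Band 2: 910 × 0.963 = 876
Band 3: 1170 × 0.958 = 1121
Band 4: 350 × 0.958 = 335
Band 5: 310 × 0.925 = 287
Band 6: 630 × 0.919 = 579
Net migration: Band 2 − 77 → 799; Band 5 − 77 → 210
→ [279, 799, 1121, 335, 210, 579]

279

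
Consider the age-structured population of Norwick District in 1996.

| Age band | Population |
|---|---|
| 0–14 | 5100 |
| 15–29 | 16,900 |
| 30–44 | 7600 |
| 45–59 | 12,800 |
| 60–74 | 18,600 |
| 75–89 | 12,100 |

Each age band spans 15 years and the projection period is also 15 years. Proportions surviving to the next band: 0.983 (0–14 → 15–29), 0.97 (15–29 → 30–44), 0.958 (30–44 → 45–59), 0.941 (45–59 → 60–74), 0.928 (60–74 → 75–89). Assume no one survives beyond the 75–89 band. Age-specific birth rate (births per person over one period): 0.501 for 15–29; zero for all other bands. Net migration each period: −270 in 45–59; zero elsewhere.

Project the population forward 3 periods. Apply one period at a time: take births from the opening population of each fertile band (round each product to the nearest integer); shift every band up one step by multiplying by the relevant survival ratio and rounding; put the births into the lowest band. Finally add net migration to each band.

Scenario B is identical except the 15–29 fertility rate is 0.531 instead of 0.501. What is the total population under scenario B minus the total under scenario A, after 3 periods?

After projecting period 1:
Births: 16900 × 0.501 = 8467
15–29: 5100 × 0.983 = 5013
30–44: 16900 × 0.97 = 16393
45–59: 7600 × 0.958 = 7281
60–74: 12800 × 0.941 = 12045
75–89: 18600 × 0.928 = 17261
Net migration: 45–59 − 270 → 7011
Giving 8467 / 5013 / 16393 / 7011 / 12045 / 17261.
After projecting period 2:
Births: 5013 × 0.501 = 2512
15–29: 8467 × 0.983 = 8323
30–44: 5013 × 0.97 = 4863
45–59: 16393 × 0.958 = 15704
60–74: 7011 × 0.941 = 6597
75–89: 12045 × 0.928 = 11178
Net migration: 45–59 − 270 → 15434
Giving 2512 / 8323 / 4863 / 15434 / 6597 / 11178.
After projecting period 3:
Births: 8323 × 0.501 = 4170
15–29: 2512 × 0.983 = 2469
30–44: 8323 × 0.97 = 8073
45–59: 4863 × 0.958 = 4659
60–74: 15434 × 0.941 = 14523
75–89: 6597 × 0.928 = 6122
Net migration: 45–59 − 270 → 4389
Giving 4170 / 2469 / 8073 / 4389 / 14523 / 6122.
Scenario A total after 3 periods: 39746
Scenario B projection —
After projecting period 1:
Births: 16900 × 0.531 = 8974
15–29: 5100 × 0.983 = 5013
30–44: 16900 × 0.97 = 16393
45–59: 7600 × 0.958 = 7281
60–74: 12800 × 0.941 = 12045
75–89: 18600 × 0.928 = 17261
Net migration: 45–59 − 270 → 7011
Giving 8974 / 5013 / 16393 / 7011 / 12045 / 17261.
After projecting period 2:
Births: 5013 × 0.531 = 2662
15–29: 8974 × 0.983 = 8821
30–44: 5013 × 0.97 = 4863
45–59: 16393 × 0.958 = 15704
60–74: 7011 × 0.941 = 6597
75–89: 12045 × 0.928 = 11178
Net migration: 45–59 − 270 → 15434
Giving 2662 / 8821 / 4863 / 15434 / 6597 / 11178.
After projecting period 3:
Births: 8821 × 0.531 = 4684
15–29: 2662 × 0.983 = 2617
30–44: 8821 × 0.97 = 8556
45–59: 4863 × 0.958 = 4659
60–74: 15434 × 0.941 = 14523
75–89: 6597 × 0.928 = 6122
Net migration: 45–59 − 270 → 4389
Giving 4684 / 2617 / 8556 / 4389 / 14523 / 6122.
Scenario B total after 3 periods: 40891
Difference B − A = 40891 − 39746 = 1145

1145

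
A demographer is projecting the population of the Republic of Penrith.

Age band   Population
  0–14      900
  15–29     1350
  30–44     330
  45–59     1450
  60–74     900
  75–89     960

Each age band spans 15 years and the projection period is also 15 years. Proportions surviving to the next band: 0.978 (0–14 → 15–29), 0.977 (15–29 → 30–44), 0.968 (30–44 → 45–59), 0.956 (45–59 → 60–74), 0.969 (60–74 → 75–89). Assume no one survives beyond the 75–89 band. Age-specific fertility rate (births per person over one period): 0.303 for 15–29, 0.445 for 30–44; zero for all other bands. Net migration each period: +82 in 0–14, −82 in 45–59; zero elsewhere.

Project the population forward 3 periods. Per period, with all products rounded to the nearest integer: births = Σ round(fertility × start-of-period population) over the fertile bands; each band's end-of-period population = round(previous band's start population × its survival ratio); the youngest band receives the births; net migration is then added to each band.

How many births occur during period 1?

(Bands numbered youngest = 1 to oldest = 6.)
— Period 1 —
Births: 1350 × 0.303 = 409, 330 × 0.445 = 147 → total 556
Band 2: 900 × 0.978 = 880
Band 3: 1350 × 0.977 = 1319
Band 4: 330 × 0.968 = 319
Band 5: 1450 × 0.956 = 1386
Band 6: 900 × 0.969 = 872
Net migration: Band 1 + 82 → 638; Band 4 − 82 → 237
End of period: [638, 880, 1319, 237, 1386, 872]

556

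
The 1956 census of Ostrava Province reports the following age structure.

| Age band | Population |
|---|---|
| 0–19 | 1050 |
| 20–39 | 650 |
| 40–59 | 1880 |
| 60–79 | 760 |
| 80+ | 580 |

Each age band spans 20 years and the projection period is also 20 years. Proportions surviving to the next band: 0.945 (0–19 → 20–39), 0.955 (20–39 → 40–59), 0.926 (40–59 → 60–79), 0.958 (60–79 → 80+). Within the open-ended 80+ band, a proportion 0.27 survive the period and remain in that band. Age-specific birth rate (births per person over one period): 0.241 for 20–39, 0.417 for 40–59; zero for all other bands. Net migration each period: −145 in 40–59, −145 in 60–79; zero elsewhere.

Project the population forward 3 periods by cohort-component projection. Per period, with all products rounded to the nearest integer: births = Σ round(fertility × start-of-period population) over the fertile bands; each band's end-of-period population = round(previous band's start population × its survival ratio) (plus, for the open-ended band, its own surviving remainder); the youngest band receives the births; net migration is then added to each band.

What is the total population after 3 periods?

3024

Period 1:
Births: 650 * 0.241 = 157  |  1880 * 0.417 = 784 → 941
20–39: 1050 * 0.945 = 992
40–59: 650 * 0.955 = 621
60–79: 1880 * 0.926 = 1741
80+: 760 * 0.958 + 580 * 0.27 = 728 + 157 = 885
Net migration: 40–59 − 145 → 476; 60–79 − 145 → 1596
Population now: 0–19=941, 20–39=992, 40–59=476, 60–79=1596, 80+=885
Period 2:
Births: 992 * 0.241 = 239  |  476 * 0.417 = 198 → 437
20–39: 941 * 0.945 = 889
40–59: 992 * 0.955 = 947
60–79: 476 * 0.926 = 441
80+: 1596 * 0.958 + 885 * 0.27 = 1529 + 239 = 1768
Net migration: 40–59 − 145 → 802; 60–79 − 145 → 296
Population now: 0–19=437, 20–39=889, 40–59=802, 60–79=296, 80+=1768
Period 3:
Births: 889 * 0.241 = 214  |  802 * 0.417 = 334 → 548
20–39: 437 * 0.945 = 413
40–59: 889 * 0.955 = 849
60–79: 802 * 0.926 = 743
80+: 296 * 0.958 + 1768 * 0.27 = 284 + 477 = 761
Net migration: 40–59 − 145 → 704; 60–79 − 145 → 598
Population now: 0–19=548, 20–39=413, 40–59=704, 60–79=598, 80+=761
Total after period 3: 548 + 413 + 704 + 598 + 761 = 3024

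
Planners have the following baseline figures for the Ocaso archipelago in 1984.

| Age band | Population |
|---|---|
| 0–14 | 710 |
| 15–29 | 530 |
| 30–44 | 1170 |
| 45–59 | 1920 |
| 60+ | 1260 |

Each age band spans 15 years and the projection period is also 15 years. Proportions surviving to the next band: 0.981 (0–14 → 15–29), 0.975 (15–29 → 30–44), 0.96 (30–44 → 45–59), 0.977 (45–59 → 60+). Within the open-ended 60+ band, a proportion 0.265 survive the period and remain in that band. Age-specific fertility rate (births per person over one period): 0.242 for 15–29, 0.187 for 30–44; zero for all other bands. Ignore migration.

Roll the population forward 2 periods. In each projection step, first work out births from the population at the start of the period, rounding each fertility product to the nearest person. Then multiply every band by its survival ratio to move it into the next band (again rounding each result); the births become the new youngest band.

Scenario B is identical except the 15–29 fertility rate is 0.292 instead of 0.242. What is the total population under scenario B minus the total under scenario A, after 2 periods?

62

Period 1.
Births: 530 × 0.242 = 128  |  1170 × 0.187 = 219 — total 347
15–29: 710 × 0.981 = 697
30–44: 530 × 0.975 = 517
45–59: 1170 × 0.96 = 1123
60+: 1920 × 0.977 + 1260 × 0.265 = 1876 + 334 = 2210
→ [347, 697, 517, 1123, 2210]
Period 2.
Births: 697 × 0.242 = 169  |  517 × 0.187 = 97 — total 266
15–29: 347 × 0.981 = 340
30–44: 697 × 0.975 = 680
45–59: 517 × 0.96 = 496
60+: 1123 × 0.977 + 2210 × 0.265 = 1097 + 586 = 1683
→ [266, 340, 680, 496, 1683]
Scenario A total after 2 periods: 3465
Scenario B projection —
Period 1.
Births: 530 × 0.292 = 155  |  1170 × 0.187 = 219 — total 374
15–29: 710 × 0.981 = 697
30–44: 530 × 0.975 = 517
45–59: 1170 × 0.96 = 1123
60+: 1920 × 0.977 + 1260 × 0.265 = 1876 + 334 = 2210
→ [374, 697, 517, 1123, 2210]
Period 2.
Births: 697 × 0.292 = 204  |  517 × 0.187 = 97 — total 301
15–29: 374 × 0.981 = 367
30–44: 697 × 0.975 = 680
45–59: 517 × 0.96 = 496
60+: 1123 × 0.977 + 2210 × 0.265 = 1097 + 586 = 1683
→ [301, 367, 680, 496, 1683]
Scenario B total after 2 periods: 3527
Difference B − A = 3527 − 3465 = 62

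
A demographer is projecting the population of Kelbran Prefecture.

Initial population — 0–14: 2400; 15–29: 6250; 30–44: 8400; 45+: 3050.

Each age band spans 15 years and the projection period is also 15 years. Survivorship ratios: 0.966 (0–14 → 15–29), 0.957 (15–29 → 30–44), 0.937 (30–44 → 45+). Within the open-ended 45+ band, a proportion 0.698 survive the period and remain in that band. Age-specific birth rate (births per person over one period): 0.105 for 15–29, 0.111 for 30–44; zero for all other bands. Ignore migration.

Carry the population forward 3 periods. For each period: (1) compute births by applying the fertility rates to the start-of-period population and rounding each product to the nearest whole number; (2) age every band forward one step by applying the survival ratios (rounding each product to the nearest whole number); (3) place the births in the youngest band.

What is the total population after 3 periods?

Period 1:
Births: 6250 × 0.105 = 656 ; 8400 × 0.111 = 932 → total 1588
15–29: 2400 × 0.966 = 2318
30–44: 6250 × 0.957 = 5981
45+: 8400 × 0.937 + 3050 × 0.698 = 7871 + 2129 = 10000
Population now: 0–14=1588, 15–29=2318, 30–44=5981, 45+=10000
Period 2:
Births: 2318 × 0.105 = 243 ; 5981 × 0.111 = 664 → total 907
15–29: 1588 × 0.966 = 1534
30–44: 2318 × 0.957 = 2218
45+: 5981 × 0.937 + 10000 × 0.698 = 5604 + 6980 = 12584
Population now: 0–14=907, 15–29=1534, 30–44=2218, 45+=12584
Period 3:
Births: 1534 × 0.105 = 161 ; 2218 × 0.111 = 246 → total 407
15–29: 907 × 0.966 = 876
30–44: 1534 × 0.957 = 1468
45+: 2218 × 0.937 + 12584 × 0.698 = 2078 + 8784 = 10862
Population now: 0–14=407, 15–29=876, 30–44=1468, 45+=10862
Total after period 3: 407 + 876 + 1468 + 10862 = 13613

13613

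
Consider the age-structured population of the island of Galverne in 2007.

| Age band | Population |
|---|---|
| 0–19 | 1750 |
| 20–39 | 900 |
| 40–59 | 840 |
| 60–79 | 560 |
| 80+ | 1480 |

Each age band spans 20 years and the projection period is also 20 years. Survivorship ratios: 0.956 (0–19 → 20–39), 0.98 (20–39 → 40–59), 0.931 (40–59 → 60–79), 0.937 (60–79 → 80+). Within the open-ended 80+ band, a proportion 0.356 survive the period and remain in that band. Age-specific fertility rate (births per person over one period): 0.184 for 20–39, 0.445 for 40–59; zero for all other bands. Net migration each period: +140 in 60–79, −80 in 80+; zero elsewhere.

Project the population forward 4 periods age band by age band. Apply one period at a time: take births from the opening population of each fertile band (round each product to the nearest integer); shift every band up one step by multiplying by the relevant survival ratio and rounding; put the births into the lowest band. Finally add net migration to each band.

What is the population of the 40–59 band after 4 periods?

Numbering the groups 1..5 from youngest to oldest:
Period 1.
Births: 900 × 0.184 = 166 ; 840 × 0.445 = 374 — total 540
Group 2: 1750 × 0.956 = 1673
Group 3: 900 × 0.98 = 882
Group 4: 840 × 0.931 = 782
Group 5: 560 × 0.937 + 1480 × 0.356 = 525 + 527 = 1052
Net migration: Group 4 + 140 → 922; Group 5 − 80 → 972
Giving 540 / 1673 / 882 / 922 / 972.
Period 2.
Births: 1673 × 0.184 = 308 ; 882 × 0.445 = 392 — total 700
Group 2: 540 × 0.956 = 516
Group 3: 1673 × 0.98 = 1640
Group 4: 882 × 0.931 = 821
Group 5: 922 × 0.937 + 972 × 0.356 = 864 + 346 = 1210
Net migration: Group 4 + 140 → 961; Group 5 − 80 → 1130
Giving 700 / 516 / 1640 / 961 / 1130.
Period 3.
Births: 516 × 0.184 = 95 ; 1640 × 0.445 = 730 — total 825
Group 2: 700 × 0.956 = 669
Group 3: 516 × 0.98 = 506
Group 4: 1640 × 0.931 = 1527
Group 5: 961 × 0.937 + 1130 × 0.356 = 900 + 402 = 1302
Net migration: Group 4 + 140 → 1667; Group 5 − 80 → 1222
Giving 825 / 669 / 506 / 1667 / 1222.
Period 4.
Births: 669 × 0.184 = 123 ; 506 × 0.445 = 225 — total 348
Group 2: 825 × 0.956 = 789
Group 3: 669 × 0.98 = 656
Group 4: 506 × 0.931 = 471
Group 5: 1667 × 0.937 + 1222 × 0.356 = 1562 + 435 = 1997
Net migration: Group 4 + 140 → 611; Group 5 − 80 → 1917
Giving 348 / 789 / 656 / 611 / 1917.

656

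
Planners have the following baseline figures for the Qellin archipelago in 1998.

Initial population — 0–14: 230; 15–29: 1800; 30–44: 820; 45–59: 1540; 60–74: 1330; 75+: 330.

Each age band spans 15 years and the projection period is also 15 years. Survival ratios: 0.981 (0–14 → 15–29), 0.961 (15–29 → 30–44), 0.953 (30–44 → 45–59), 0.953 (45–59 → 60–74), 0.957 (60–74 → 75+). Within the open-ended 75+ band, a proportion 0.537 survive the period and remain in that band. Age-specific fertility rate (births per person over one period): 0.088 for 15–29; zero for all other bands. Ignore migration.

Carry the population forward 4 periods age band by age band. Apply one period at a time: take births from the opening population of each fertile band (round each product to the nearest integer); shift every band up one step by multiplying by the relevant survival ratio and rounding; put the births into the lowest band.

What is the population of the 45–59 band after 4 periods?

142

Let group 1 be 0–14 through group 6 = 75+.
[period 1]
Births: 1800 × 0.088 = 158
Group 2: 230 × 0.981 = 226
Group 3: 1800 × 0.961 = 1730
Group 4: 820 × 0.953 = 781
Group 5: 1540 × 0.953 = 1468
Group 6: 1330 × 0.957 + 330 × 0.537 = 1273 + 177 = 1450
Population now: 0–14=158, 15–29=226, 30–44=1730, 45–59=781, 60–74=1468, 75+=1450
[period 2]
Births: 226 × 0.088 = 20
Group 2: 158 × 0.981 = 155
Group 3: 226 × 0.961 = 217
Group 4: 1730 × 0.953 = 1649
Group 5: 781 × 0.953 = 744
Group 6: 1468 × 0.957 + 1450 × 0.537 = 1405 + 779 = 2184
Population now: 0–14=20, 15–29=155, 30–44=217, 45–59=1649, 60–74=744, 75+=2184
[period 3]
Births: 155 × 0.088 = 14
Group 2: 20 × 0.981 = 20
Group 3: 155 × 0.961 = 149
Group 4: 217 × 0.953 = 207
Group 5: 1649 × 0.953 = 1571
Group 6: 744 × 0.957 + 2184 × 0.537 = 712 + 1173 = 1885
Population now: 0–14=14, 15–29=20, 30–44=149, 45–59=207, 60–74=1571, 75+=1885
[period 4]
Births: 20 × 0.088 = 2
Group 2: 14 × 0.981 = 14
Group 3: 20 × 0.961 = 19
Group 4: 149 × 0.953 = 142
Group 5: 207 × 0.953 = 197
Group 6: 1571 × 0.957 + 1885 × 0.537 = 1503 + 1012 = 2515
Population now: 0–14=2, 15–29=14, 30–44=19, 45–59=142, 60–74=197, 75+=2515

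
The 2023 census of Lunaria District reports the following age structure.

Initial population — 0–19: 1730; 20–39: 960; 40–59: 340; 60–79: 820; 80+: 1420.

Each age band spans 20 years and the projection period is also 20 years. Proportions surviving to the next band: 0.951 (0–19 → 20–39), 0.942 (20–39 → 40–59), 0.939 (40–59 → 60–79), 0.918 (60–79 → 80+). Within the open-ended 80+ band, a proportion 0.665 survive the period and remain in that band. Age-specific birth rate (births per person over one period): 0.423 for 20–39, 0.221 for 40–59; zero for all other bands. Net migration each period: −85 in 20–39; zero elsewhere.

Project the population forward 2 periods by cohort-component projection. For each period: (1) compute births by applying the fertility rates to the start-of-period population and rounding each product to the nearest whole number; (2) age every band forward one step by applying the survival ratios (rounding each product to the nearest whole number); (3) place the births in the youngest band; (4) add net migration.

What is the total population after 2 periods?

Numbering the bands 1..5 from youngest to oldest:
Period 1.
Births: 960 × 0.423 = 406  |  340 × 0.221 = 75 → 481
Band 2: 1730 × 0.951 = 1645
Band 3: 960 × 0.942 = 904
Band 4: 340 × 0.939 = 319
Band 5: 820 × 0.918 + 1420 × 0.665 = 753 + 944 = 1697
Net migration: Band 2 − 85 → 1560
End of period: [481, 1560, 904, 319, 1697]
Period 2.
Births: 1560 × 0.423 = 660  |  904 × 0.221 = 200 → 860
Band 2: 481 × 0.951 = 457
Band 3: 1560 × 0.942 = 1470
Band 4: 904 × 0.939 = 849
Band 5: 319 × 0.918 + 1697 × 0.665 = 293 + 1129 = 1422
Net migration: Band 2 − 85 → 372
End of period: [860, 372, 1470, 849, 1422]
Total after period 2: 860 + 372 + 1470 + 849 + 1422 = 4973

4973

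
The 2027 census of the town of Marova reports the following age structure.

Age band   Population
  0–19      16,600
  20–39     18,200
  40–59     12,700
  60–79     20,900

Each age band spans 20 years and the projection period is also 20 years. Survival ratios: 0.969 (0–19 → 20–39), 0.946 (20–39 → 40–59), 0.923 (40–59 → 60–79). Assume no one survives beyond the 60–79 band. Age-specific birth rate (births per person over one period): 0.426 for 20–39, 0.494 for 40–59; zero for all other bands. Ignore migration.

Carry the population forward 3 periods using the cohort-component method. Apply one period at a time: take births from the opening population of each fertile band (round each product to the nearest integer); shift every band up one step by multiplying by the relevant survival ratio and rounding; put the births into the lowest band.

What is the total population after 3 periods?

55090

[period 1]
Births: 18200 * 0.426 = 7753  |  12700 * 0.494 = 6274 → 14027
20–39: 16600 * 0.969 = 16085
40–59: 18200 * 0.946 = 17217
60–79: 12700 * 0.923 = 11722
→ [14027, 16085, 17217, 11722]
[period 2]
Births: 16085 * 0.426 = 6852  |  17217 * 0.494 = 8505 → 15357
20–39: 14027 * 0.969 = 13592
40–59: 16085 * 0.946 = 15216
60–79: 17217 * 0.923 = 15891
→ [15357, 13592, 15216, 15891]
[period 3]
Births: 13592 * 0.426 = 5790  |  15216 * 0.494 = 7517 → 13307
20–39: 15357 * 0.969 = 14881
40–59: 13592 * 0.946 = 12858
60–79: 15216 * 0.923 = 14044
→ [13307, 14881, 12858, 14044]
Total after period 3: 13307 + 14881 + 12858 + 14044 = 55090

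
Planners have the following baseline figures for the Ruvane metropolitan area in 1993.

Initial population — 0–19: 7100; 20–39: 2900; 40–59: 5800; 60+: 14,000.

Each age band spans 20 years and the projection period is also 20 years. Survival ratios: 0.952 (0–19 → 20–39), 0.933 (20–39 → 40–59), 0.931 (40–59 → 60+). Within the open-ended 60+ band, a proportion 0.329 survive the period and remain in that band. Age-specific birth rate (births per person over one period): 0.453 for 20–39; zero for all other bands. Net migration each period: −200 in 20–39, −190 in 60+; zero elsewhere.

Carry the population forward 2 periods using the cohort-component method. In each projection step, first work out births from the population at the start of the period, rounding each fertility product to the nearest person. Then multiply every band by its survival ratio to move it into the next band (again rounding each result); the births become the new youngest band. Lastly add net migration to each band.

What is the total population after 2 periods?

Period 1:
Births: 2900 * 0.453 = 1314
20–39: 7100 * 0.952 = 6759
40–59: 2900 * 0.933 = 2706
60+: 5800 * 0.931 + 14000 * 0.329 = 5400 + 4606 = 10006
Net migration: 20–39 − 200 → 6559; 60+ − 190 → 9816
End of period: [1314, 6559, 2706, 9816]
Period 2:
Births: 6559 * 0.453 = 2971
20–39: 1314 * 0.952 = 1251
40–59: 6559 * 0.933 = 6120
60+: 2706 * 0.931 + 9816 * 0.329 = 2519 + 3229 = 5748
Net migration: 20–39 − 200 → 1051; 60+ − 190 → 5558
End of period: [2971, 1051, 6120, 5558]
Total after period 2: 2971 + 1051 + 6120 + 5558 = 15700

15700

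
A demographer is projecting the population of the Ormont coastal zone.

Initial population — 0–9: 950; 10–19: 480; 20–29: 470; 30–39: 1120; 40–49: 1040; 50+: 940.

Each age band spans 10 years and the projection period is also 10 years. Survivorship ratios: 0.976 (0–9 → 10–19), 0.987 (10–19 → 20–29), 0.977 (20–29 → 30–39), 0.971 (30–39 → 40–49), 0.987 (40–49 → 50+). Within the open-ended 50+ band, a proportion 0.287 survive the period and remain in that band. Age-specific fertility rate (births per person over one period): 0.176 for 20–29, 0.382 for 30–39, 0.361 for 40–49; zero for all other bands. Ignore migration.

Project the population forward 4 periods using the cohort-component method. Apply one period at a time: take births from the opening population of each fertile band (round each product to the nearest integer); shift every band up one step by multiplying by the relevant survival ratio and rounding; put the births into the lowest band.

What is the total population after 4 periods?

4159

Call the groups 1 to 6, youngest first.
After projecting period 1:
Births: 470 * 0.176 = 83  |  1120 * 0.382 = 428  |  1040 * 0.361 = 375 — total 886
Group 2: 950 * 0.976 = 927
Group 3: 480 * 0.987 = 474
Group 4: 470 * 0.977 = 459
Group 5: 1120 * 0.971 = 1088
Group 6: 1040 * 0.987 + 940 * 0.287 = 1026 + 270 = 1296
Population now: 0–9=886, 10–19=927, 20–29=474, 30–39=459, 40–49=1088, 50+=1296
After projecting period 2:
Births: 474 * 0.176 = 83  |  459 * 0.382 = 175  |  1088 * 0.361 = 393 — total 651
Group 2: 886 * 0.976 = 865
Group 3: 927 * 0.987 = 915
Group 4: 474 * 0.977 = 463
Group 5: 459 * 0.971 = 446
Group 6: 1088 * 0.987 + 1296 * 0.287 = 1074 + 372 = 1446
Population now: 0–9=651, 10–19=865, 20–29=915, 30–39=463, 40–49=446, 50+=1446
After projecting period 3:
Births: 915 * 0.176 = 161  |  463 * 0.382 = 177  |  446 * 0.361 = 161 — total 499
Group 2: 651 * 0.976 = 635
Group 3: 865 * 0.987 = 854
Group 4: 915 * 0.977 = 894
Group 5: 463 * 0.971 = 450
Group 6: 446 * 0.987 + 1446 * 0.287 = 440 + 415 = 855
Population now: 0–9=499, 10–19=635, 20–29=854, 30–39=894, 40–49=450, 50+=855
After projecting period 4:
Births: 854 * 0.176 = 150  |  894 * 0.382 = 342  |  450 * 0.361 = 162 — total 654
Group 2: 499 * 0.976 = 487
Group 3: 635 * 0.987 = 627
Group 4: 854 * 0.977 = 834
Group 5: 894 * 0.971 = 868
Group 6: 450 * 0.987 + 855 * 0.287 = 444 + 245 = 689
Population now: 0–9=654, 10–19=487, 20–29=627, 30–39=834, 40–49=868, 50+=689
Total after period 4: 654 + 487 + 627 + 834 + 868 + 689 = 4159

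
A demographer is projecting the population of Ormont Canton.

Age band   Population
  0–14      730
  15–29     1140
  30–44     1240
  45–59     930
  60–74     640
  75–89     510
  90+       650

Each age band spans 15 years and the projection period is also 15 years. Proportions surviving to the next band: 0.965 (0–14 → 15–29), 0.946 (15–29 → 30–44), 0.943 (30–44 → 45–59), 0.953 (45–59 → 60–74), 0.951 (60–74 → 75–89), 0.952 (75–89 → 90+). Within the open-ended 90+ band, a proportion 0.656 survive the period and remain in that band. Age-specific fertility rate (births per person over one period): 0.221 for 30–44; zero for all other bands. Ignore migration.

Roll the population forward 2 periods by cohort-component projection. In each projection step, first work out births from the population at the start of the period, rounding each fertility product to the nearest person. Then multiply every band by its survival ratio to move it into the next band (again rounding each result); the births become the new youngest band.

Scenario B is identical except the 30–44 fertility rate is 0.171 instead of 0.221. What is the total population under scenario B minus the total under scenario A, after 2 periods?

-113

Call the groups 1 to 7, youngest first.
Period 1:
Births: 1240 × 0.221 = 274
Group 2: 730 × 0.965 = 704
Group 3: 1140 × 0.946 = 1078
Group 4: 1240 × 0.943 = 1169
Group 5: 930 × 0.953 = 886
Group 6: 640 × 0.951 = 609
Group 7: 510 × 0.952 + 650 × 0.656 = 486 + 426 = 912
→ [274, 704, 1078, 1169, 886, 609, 912]
Period 2:
Births: 1078 × 0.221 = 238
Group 2: 274 × 0.965 = 264
Group 3: 704 × 0.946 = 666
Group 4: 1078 × 0.943 = 1017
Group 5: 1169 × 0.953 = 1114
Group 6: 886 × 0.951 = 843
Group 7: 609 × 0.952 + 912 × 0.656 = 580 + 598 = 1178
→ [238, 264, 666, 1017, 1114, 843, 1178]
Scenario A total after 2 periods: 5320
Scenario B projection —
Period 1:
Births: 1240 × 0.171 = 212
Group 2: 730 × 0.965 = 704
Group 3: 1140 × 0.946 = 1078
Group 4: 1240 × 0.943 = 1169
Group 5: 930 × 0.953 = 886
Group 6: 640 × 0.951 = 609
Group 7: 510 × 0.952 + 650 × 0.656 = 486 + 426 = 912
→ [212, 704, 1078, 1169, 886, 609, 912]
Period 2:
Births: 1078 × 0.171 = 184
Group 2: 212 × 0.965 = 205
Group 3: 704 × 0.946 = 666
Group 4: 1078 × 0.943 = 1017
Group 5: 1169 × 0.953 = 1114
Group 6: 886 × 0.951 = 843
Group 7: 609 × 0.952 + 912 × 0.656 = 580 + 598 = 1178
→ [184, 205, 666, 1017, 1114, 843, 1178]
Scenario B total after 2 periods: 5207
Difference B − A = 5207 − 5320 = -113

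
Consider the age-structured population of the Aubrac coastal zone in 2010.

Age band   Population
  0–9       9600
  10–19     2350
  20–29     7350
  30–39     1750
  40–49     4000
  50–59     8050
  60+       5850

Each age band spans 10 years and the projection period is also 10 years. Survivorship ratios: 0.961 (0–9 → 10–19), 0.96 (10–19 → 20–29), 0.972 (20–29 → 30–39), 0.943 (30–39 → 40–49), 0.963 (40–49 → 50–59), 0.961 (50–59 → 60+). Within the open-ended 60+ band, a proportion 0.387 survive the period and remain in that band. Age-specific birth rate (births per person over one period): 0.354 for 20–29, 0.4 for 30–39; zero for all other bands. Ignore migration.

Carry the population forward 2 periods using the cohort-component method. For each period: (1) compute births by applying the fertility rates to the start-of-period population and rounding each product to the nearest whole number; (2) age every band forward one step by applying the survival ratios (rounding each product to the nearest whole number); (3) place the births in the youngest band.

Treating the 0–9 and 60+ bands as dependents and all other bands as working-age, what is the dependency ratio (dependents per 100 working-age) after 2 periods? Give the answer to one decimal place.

Period 1.
Births: 7350 * 0.354 = 2602  |  1750 * 0.4 = 700 — total 3302
10–19: 9600 * 0.961 = 9226
20–29: 2350 * 0.96 = 2256
30–39: 7350 * 0.972 = 7144
40–49: 1750 * 0.943 = 1650
50–59: 4000 * 0.963 = 3852
60+: 8050 * 0.961 + 5850 * 0.387 = 7736 + 2264 = 10000
End of period: [3302, 9226, 2256, 7144, 1650, 3852, 10000]
Period 2.
Births: 2256 * 0.354 = 799  |  7144 * 0.4 = 2858 — total 3657
10–19: 3302 * 0.961 = 3173
20–29: 9226 * 0.96 = 8857
30–39: 2256 * 0.972 = 2193
40–49: 7144 * 0.943 = 6737
50–59: 1650 * 0.963 = 1589
60+: 3852 * 0.961 + 10000 * 0.387 = 3702 + 3870 = 7572
End of period: [3657, 3173, 8857, 2193, 6737, 1589, 7572]
Dependents (band 0–9 + band 60+) = 3657 + 7572 = 11229; working-age = 22549; ratio = 11229/22549 × 100 = 49.8

49.8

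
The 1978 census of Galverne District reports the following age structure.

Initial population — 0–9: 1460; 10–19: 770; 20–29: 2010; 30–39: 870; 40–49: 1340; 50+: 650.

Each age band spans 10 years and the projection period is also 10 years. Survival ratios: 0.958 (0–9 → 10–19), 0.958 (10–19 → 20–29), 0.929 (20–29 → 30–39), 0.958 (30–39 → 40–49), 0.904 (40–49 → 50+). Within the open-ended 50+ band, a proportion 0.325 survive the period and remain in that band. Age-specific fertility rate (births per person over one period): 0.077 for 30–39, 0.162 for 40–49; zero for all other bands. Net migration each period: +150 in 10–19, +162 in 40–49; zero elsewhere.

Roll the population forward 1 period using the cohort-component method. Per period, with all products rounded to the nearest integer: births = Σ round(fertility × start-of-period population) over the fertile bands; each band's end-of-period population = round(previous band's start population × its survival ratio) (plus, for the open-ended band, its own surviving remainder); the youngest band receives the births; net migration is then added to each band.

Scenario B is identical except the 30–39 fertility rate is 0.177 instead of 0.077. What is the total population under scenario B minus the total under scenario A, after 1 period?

87

After projecting period 1:
Births: 870 × 0.077 = 67 ; 1340 × 0.162 = 217 → 284
10–19: 1460 × 0.958 = 1399
20–29: 770 × 0.958 = 738
30–39: 2010 × 0.929 = 1867
40–49: 870 × 0.958 = 833
50+: 1340 × 0.904 + 650 × 0.325 = 1211 + 211 = 1422
Net migration: 10–19 + 150 → 1549; 40–49 + 162 → 995
Giving 284 / 1549 / 738 / 1867 / 995 / 1422.
Scenario A total after 1 period: 6855
Scenario B projection —
After projecting period 1:
Births: 870 × 0.177 = 154 ; 1340 × 0.162 = 217 → 371
10–19: 1460 × 0.958 = 1399
20–29: 770 × 0.958 = 738
30–39: 2010 × 0.929 = 1867
40–49: 870 × 0.958 = 833
50+: 1340 × 0.904 + 650 × 0.325 = 1211 + 211 = 1422
Net migration: 10–19 + 150 → 1549; 40–49 + 162 → 995
Giving 371 / 1549 / 738 / 1867 / 995 / 1422.
Scenario B total after 1 period: 6942
Difference B − A = 6942 − 6855 = 87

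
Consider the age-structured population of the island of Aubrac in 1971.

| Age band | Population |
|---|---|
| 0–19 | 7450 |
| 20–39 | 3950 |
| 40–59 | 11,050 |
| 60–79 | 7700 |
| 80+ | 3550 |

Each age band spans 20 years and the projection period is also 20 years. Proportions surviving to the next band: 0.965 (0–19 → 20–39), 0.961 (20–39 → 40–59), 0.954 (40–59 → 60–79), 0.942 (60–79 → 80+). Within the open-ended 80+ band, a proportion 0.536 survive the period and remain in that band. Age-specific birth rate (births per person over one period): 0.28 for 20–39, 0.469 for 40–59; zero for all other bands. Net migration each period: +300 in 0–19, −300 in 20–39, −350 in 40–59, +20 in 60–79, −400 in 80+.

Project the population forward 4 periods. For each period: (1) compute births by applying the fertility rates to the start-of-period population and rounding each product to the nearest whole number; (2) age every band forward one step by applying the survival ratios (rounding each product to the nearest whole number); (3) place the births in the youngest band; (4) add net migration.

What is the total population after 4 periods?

27252

[period 1]
Births: 3950 * 0.28 = 1106 ; 11050 * 0.469 = 5182 — total 6288
20–39: 7450 * 0.965 = 7189
40–59: 3950 * 0.961 = 3796
60–79: 11050 * 0.954 = 10542
80+: 7700 * 0.942 + 3550 * 0.536 = 7253 + 1903 = 9156
Net migration: 0–19 + 300 → 6588; 20–39 − 300 → 6889; 40–59 − 350 → 3446; 60–79 + 20 → 10562; 80+ − 400 → 8756
Giving 6588 / 6889 / 3446 / 10562 / 8756.
[period 2]
Births: 6889 * 0.28 = 1929 ; 3446 * 0.469 = 1616 — total 3545
20–39: 6588 * 0.965 = 6357
40–59: 6889 * 0.961 = 6620
60–79: 3446 * 0.954 = 3287
80+: 10562 * 0.942 + 8756 * 0.536 = 9949 + 4693 = 14642
Net migration: 0–19 + 300 → 3845; 20–39 − 300 → 6057; 40–59 − 350 → 6270; 60–79 + 20 → 3307; 80+ − 400 → 14242
Giving 3845 / 6057 / 6270 / 3307 / 14242.
[period 3]
Births: 6057 * 0.28 = 1696 ; 6270 * 0.469 = 2941 — total 4637
20–39: 3845 * 0.965 = 3710
40–59: 6057 * 0.961 = 5821
60–79: 6270 * 0.954 = 5982
80+: 3307 * 0.942 + 14242 * 0.536 = 3115 + 7634 = 10749
Net migration: 0–19 + 300 → 4937; 20–39 − 300 → 3410; 40–59 − 350 → 5471; 60–79 + 20 → 6002; 80+ − 400 → 10349
Giving 4937 / 3410 / 5471 / 6002 / 10349.
[period 4]
Births: 3410 * 0.28 = 955 ; 5471 * 0.469 = 2566 — total 3521
20–39: 4937 * 0.965 = 4764
40–59: 3410 * 0.961 = 3277
60–79: 5471 * 0.954 = 5219
80+: 6002 * 0.942 + 10349 * 0.536 = 5654 + 5547 = 11201
Net migration: 0–19 + 300 → 3821; 20–39 − 300 → 4464; 40–59 − 350 → 2927; 60–79 + 20 → 5239; 80+ − 400 → 10801
Giving 3821 / 4464 / 2927 / 5239 / 10801.
Total after period 4: 3821 + 4464 + 2927 + 5239 + 10801 = 27252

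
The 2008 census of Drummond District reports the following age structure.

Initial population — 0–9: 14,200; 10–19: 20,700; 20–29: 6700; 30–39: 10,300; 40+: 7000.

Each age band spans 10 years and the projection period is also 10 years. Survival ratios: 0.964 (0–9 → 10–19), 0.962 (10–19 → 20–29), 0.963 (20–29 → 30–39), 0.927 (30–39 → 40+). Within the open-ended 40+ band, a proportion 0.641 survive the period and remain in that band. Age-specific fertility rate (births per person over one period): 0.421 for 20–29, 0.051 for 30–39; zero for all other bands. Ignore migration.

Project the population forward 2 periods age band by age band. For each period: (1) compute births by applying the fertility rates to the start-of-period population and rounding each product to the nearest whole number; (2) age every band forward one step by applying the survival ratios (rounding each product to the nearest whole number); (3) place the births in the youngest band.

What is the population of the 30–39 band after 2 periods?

19176

Let band 1 be 0–9 through band 5 = 40+.
Period 1:
Births: 6700 × 0.421 = 2821 ; 10300 × 0.051 = 525 ⇒ total 3346
Band 2: 14200 × 0.964 = 13689
Band 3: 20700 × 0.962 = 19913
Band 4: 6700 × 0.963 = 6452
Band 5: 10300 × 0.927 + 7000 × 0.641 = 9548 + 4487 = 14035
→ [3346, 13689, 19913, 6452, 14035]
Period 2:
Births: 19913 × 0.421 = 8383 ; 6452 × 0.051 = 329 ⇒ total 8712
Band 2: 3346 × 0.964 = 3226
Band 3: 13689 × 0.962 = 13169
Band 4: 19913 × 0.963 = 19176
Band 5: 6452 × 0.927 + 14035 × 0.641 = 5981 + 8996 = 14977
→ [8712, 3226, 13169, 19176, 14977]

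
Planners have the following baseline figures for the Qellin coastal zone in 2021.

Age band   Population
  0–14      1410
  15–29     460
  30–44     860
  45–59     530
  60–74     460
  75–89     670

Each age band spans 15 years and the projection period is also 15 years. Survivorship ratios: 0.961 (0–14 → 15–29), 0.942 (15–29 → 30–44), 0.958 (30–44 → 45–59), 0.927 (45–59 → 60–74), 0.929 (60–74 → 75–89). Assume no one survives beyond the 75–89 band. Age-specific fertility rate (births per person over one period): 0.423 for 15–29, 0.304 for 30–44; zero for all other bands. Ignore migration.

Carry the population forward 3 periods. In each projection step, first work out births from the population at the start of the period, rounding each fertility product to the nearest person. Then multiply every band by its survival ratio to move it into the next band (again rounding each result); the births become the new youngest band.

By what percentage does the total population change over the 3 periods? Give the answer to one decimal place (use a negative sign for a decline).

-9.3

Let band 1 be 0–14 through band 6 = 75–89.
Period 1.
Births: 460 × 0.423 = 195 ; 860 × 0.304 = 261 → total 456
Band 2: 1410 × 0.961 = 1355
Band 3: 460 × 0.942 = 433
Band 4: 860 × 0.958 = 824
Band 5: 530 × 0.927 = 491
Band 6: 460 × 0.929 = 427
Giving 456 / 1355 / 433 / 824 / 491 / 427.
Period 2.
Births: 1355 × 0.423 = 573 ; 433 × 0.304 = 132 → total 705
Band 2: 456 × 0.961 = 438
Band 3: 1355 × 0.942 = 1276
Band 4: 433 × 0.958 = 415
Band 5: 824 × 0.927 = 764
Band 6: 491 × 0.929 = 456
Giving 705 / 438 / 1276 / 415 / 764 / 456.
Period 3.
Births: 438 × 0.423 = 185 ; 1276 × 0.304 = 388 → total 573
Band 2: 705 × 0.961 = 678
Band 3: 438 × 0.942 = 413
Band 4: 1276 × 0.958 = 1222
Band 5: 415 × 0.927 = 385
Band 6: 764 × 0.929 = 710
Giving 573 / 678 / 413 / 1222 / 385 / 710.
Total: 4390 → 3981; change = -409; percentage change = -9.3%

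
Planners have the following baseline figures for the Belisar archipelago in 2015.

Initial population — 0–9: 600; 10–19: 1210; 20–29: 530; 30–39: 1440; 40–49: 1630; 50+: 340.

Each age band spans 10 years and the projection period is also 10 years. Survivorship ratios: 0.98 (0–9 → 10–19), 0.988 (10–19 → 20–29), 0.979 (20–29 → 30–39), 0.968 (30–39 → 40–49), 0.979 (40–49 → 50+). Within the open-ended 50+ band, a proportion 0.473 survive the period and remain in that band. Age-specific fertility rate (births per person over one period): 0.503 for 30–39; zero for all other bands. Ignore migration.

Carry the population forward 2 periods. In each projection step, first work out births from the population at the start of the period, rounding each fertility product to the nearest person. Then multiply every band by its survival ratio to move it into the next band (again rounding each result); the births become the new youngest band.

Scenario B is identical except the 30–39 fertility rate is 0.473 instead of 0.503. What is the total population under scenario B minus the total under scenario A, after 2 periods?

-59

— Period 1 —
Births: 1440 * 0.503 = 724
10–19: 600 * 0.98 = 588
20–29: 1210 * 0.988 = 1195
30–39: 530 * 0.979 = 519
40–49: 1440 * 0.968 = 1394
50+: 1630 * 0.979 + 340 * 0.473 = 1596 + 161 = 1757
End of period: [724, 588, 1195, 519, 1394, 1757]
— Period 2 —
Births: 519 * 0.503 = 261
10–19: 724 * 0.98 = 710
20–29: 588 * 0.988 = 581
30–39: 1195 * 0.979 = 1170
40–49: 519 * 0.968 = 502
50+: 1394 * 0.979 + 1757 * 0.473 = 1365 + 831 = 2196
End of period: [261, 710, 581, 1170, 502, 2196]
Scenario A total after 2 periods: 5420
Scenario B projection —
— Period 1 —
Births: 1440 * 0.473 = 681
10–19: 600 * 0.98 = 588
20–29: 1210 * 0.988 = 1195
30–39: 530 * 0.979 = 519
40–49: 1440 * 0.968 = 1394
50+: 1630 * 0.979 + 340 * 0.473 = 1596 + 161 = 1757
End of period: [681, 588, 1195, 519, 1394, 1757]
— Period 2 —
Births: 519 * 0.473 = 245
10–19: 681 * 0.98 = 667
20–29: 588 * 0.988 = 581
30–39: 1195 * 0.979 = 1170
40–49: 519 * 0.968 = 502
50+: 1394 * 0.979 + 1757 * 0.473 = 1365 + 831 = 2196
End of period: [245, 667, 581, 1170, 502, 2196]
Scenario B total after 2 periods: 5361
Difference B − A = 5361 − 5420 = -59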